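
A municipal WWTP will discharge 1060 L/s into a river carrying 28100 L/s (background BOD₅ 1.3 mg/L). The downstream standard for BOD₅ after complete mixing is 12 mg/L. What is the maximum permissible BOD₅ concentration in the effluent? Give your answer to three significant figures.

At the limit, (Qr·Cr + Qe·Cₑ)/(Qr + Qe) = 12:
Cₑ = (29160·12 − 28100·1.300) / 1060 = 295.7 mg/L.

296 mg/L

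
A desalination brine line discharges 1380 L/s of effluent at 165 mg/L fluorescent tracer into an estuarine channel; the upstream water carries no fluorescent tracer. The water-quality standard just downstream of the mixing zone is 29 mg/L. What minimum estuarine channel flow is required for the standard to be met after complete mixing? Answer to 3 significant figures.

6470 L/s

Set C_mix = 29: (Q·0 + 1380·165.0) / (Q + 1380) = 29
→ Q = 1380·(165.0 − 29)/(29 − 0) = 6472 L/s.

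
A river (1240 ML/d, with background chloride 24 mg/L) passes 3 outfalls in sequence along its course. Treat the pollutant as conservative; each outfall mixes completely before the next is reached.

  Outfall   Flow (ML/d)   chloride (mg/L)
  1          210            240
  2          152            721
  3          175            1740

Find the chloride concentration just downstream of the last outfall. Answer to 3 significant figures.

278 mg/L

Below outfall 1: Q → 1450 ML/d, C = (1240·24.00 + 210.0·240.0)/1450 = 55.28 mg/L.
Below outfall 2: Q → 1602 ML/d, C = (1450·55.28 + 152.0·721.0)/1602 = 118.4 mg/L.
Below outfall 3: Q → 1777 ML/d, C = (1602·118.4 + 175.0·1740)/1777 = 278.1 mg/L.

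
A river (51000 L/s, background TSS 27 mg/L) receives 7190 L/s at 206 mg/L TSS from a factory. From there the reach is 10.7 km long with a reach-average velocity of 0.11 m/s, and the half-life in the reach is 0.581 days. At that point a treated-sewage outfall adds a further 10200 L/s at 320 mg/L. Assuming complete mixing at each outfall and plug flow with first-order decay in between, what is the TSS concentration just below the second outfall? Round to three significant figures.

After mixing, C = (51000·27.00 + 7190·206.0) / 58190 = 2858000/58190 = 49.12 mg/L; combined flow 58190 L/s.
Travel time t = 10.7·1000 / 0.11 = 97270 s = 27.02 h.
Half-life 0.581 d → k = ln 2 / 0.581 = 1.193 d⁻¹.
Applying C = C₀e^(−kt): 49.12 × 0.2610 = 12.82 mg/L.
At the second outfall, C = (58190·12.82 + 10200·320.0) / (58190 + 10200) = 58.63 mg/L.

58.6 mg/L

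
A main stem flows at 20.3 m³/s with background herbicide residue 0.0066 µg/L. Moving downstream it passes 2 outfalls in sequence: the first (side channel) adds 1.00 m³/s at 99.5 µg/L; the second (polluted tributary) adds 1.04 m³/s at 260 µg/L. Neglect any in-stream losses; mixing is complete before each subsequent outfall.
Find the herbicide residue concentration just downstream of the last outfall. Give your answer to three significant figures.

After outfall 1: Q = 20.30 + 1.000 = 21.30 m³/s; C = (20.30·0.006600 + 1.000·99.50)/21.30 = 4.678 µg/L.
After outfall 2: Q = 21.30 + 1.040 = 22.34 m³/s; C = (21.30·4.678 + 1.040·260.0)/22.34 = 16.56 µg/L.

16.6 µg/L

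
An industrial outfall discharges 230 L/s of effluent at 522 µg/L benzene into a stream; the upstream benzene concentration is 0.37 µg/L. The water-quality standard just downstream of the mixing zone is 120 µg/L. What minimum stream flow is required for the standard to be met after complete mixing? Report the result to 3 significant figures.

Set C_mix = 120: (Q·0.3700 + 230.0·522.0) / (Q + 230.0) = 120
→ Q = 230.0·(522.0 − 120)/(120 − 0.3700) = 772.9 L/s.

773 L/s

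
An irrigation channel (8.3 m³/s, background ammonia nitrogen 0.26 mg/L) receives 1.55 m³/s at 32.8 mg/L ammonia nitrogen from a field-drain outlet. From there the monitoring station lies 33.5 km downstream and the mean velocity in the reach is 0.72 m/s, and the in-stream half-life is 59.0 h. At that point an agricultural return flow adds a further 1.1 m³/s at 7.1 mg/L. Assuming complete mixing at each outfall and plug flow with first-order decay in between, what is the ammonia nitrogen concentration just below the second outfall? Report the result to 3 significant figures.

Mixed concentration C = ΣQC/ΣQ = (8.300·0.2600 + 1.550·32.80) / 9.850 = 53.00/9.850 = 5.381 mg/L; combined flow 9.850 m³/s.
Travel time t = 33.5·1000 / 0.72 = 46530 s = 12.92 h.
Half-life 59.0 h → k = ln 2 / 59.0 = 0.01175 h⁻¹ = 0.2820 d⁻¹.
Decay over the reach: 5.381·exp(−kt) = 5.381·0.8591 = 4.623 mg/L.
Second outfall: C = (9.850·4.623 + 1.100·7.100)/10.95 = 4.871 mg/L.

4.87 mg/L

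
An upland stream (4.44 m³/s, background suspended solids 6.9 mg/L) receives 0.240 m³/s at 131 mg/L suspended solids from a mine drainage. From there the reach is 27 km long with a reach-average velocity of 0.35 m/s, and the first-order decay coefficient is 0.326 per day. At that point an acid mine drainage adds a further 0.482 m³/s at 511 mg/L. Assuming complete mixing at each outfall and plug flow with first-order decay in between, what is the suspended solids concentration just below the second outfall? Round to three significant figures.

Mixed concentration C = ΣQC/ΣQ = (4.440·6.900 + 0.2400·131.0) / 4.680 = 62.08/4.680 = 13.26 mg/L; combined flow 4.680 m³/s.
Travel time t = 27·1000 / 0.35 = 77140 s = 21.43 h.
Decay over the reach: 13.26·exp(−kt) = 13.26·0.7475 = 9.914 mg/L.
At the second outfall, C = (4.680·9.914 + 0.4820·511.0) / (4.680 + 0.4820) = 56.70 mg/L.

56.7 mg/L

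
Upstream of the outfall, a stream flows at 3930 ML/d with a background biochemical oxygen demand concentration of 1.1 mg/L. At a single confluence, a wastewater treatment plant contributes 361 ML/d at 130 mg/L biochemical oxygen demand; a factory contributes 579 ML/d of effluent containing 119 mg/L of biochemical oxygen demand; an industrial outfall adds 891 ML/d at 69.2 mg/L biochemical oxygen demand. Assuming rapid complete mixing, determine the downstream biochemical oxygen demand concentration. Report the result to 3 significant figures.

Conservation of mass: C = (3930·1.100 + 361.0·130.0 + 579.0·119.0 + 891.0·69.20) / 5761 = 181800/5761 = 31.56 mg/L.

31.6 mg/L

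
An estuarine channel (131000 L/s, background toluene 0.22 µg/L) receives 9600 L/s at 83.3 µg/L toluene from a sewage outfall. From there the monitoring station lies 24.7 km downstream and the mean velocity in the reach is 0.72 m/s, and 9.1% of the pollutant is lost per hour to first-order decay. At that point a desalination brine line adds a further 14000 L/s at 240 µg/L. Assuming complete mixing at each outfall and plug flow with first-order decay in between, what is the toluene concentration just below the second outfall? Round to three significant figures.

Mass balance: C = (131000·0.2200 + 9600·83.30) / 140600 = 828500/140600 = 5.893 µg/L; combined flow 140600 L/s.
Travel time t = 24.7·1000 / 0.72 = 34310 s = 9.529 h.
9.1%/h lost → k = −ln(1 − 0.091) = 0.09541 h⁻¹.
First-order decay: C = 5.893·exp(−k·t) = 5.893·0.4028 = 2.374 µg/L.
At the second outfall, C = (140600·2.374 + 14000·240.0) / (140600 + 14000) = 23.89 µg/L.

23.9 µg/L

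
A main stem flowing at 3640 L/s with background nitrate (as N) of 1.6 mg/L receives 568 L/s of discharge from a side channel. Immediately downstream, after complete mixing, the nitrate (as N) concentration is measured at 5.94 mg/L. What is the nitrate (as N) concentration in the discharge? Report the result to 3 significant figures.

Mass balance: 3640·1.600 + 568.0·Cₑ = 4208·5.940
→ Cₑ = (4208·5.940 − 3640·1.600) / 568.0 = 33.75 mg/L.

33.8 mg/L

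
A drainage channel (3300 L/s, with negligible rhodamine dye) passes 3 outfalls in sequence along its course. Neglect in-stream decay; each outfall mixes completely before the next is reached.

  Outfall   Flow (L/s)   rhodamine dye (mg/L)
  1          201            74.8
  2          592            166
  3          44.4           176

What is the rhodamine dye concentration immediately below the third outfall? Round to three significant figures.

Outfall 1: combined Q = 3501 L/s; C = (3300·0 + 201.0·74.80)/3501 = 4.294 mg/L.
Outfall 2: combined Q = 4093 L/s; C = (3501·4.294 + 592.0·166.0)/4093 = 27.68 mg/L.
Outfall 3: combined Q = 4137 L/s; C = (4093·27.68 + 44.40·176.0)/4137 = 29.27 mg/L.

29.3 mg/L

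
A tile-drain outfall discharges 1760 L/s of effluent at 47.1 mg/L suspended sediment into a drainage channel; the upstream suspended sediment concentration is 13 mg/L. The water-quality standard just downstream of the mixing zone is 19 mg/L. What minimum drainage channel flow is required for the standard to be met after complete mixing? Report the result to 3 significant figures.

8240 L/s

Set C_mix = 19: (Q·13.00 + 1760·47.10) / (Q + 1760) = 19
→ Q = 1760·(47.10 − 19)/(19 − 13.00) = 8243 L/s.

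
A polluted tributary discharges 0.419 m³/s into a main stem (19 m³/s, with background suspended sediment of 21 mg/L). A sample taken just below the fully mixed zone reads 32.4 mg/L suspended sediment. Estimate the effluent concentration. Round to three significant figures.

Mass balance: 19.00·21.00 + 0.4190·Cₑ = 19.42·32.40
→ Cₑ = (19.42·32.40 − 19.00·21.00) / 0.4190 = 549.3 mg/L.

549 mg/L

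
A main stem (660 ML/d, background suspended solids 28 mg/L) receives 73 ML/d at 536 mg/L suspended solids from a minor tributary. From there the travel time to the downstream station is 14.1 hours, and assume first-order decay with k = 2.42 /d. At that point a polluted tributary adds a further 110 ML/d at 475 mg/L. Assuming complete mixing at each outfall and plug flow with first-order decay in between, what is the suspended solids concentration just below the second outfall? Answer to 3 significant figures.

78.5 mg/L

Flow-weighted average: C = (660.0·28.00 + 73.00·536.0) / 733.0 = 57610/733.0 = 78.59 mg/L; combined flow 733.0 ML/d.
Decay over the reach: 78.59·exp(−kt) = 78.59·0.2413 = 18.96 mg/L.
Second outfall: C = (733.0·18.96 + 110.0·475.0)/843.0 = 78.47 mg/L.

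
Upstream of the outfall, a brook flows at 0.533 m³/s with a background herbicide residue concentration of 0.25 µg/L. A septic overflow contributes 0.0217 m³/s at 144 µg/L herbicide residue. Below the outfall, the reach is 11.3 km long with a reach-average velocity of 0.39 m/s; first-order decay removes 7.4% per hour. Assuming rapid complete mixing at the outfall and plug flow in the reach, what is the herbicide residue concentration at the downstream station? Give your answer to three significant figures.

After mixing, C = (0.5330·0.2500 + 0.02170·144.0) / 0.5547 = 3.258/0.5547 = 5.874 µg/L.
Travel time t = 11.3·1000 / 0.39 = 28970 s = 8.048 h.
7.4%/h lost → k = −ln(1 − 0.074) = 0.07688 h⁻¹.
First-order decay: C = 5.874·exp(−k·t) = 5.874·0.5386 = 3.164 µg/L.

3.16 µg/L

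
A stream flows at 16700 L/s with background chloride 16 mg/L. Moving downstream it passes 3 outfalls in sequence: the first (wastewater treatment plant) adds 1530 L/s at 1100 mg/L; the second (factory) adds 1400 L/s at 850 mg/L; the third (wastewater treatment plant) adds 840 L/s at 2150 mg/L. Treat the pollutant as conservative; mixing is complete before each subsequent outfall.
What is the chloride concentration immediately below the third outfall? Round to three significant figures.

Below outfall 1: Q → 18230 L/s, C = (16700·16.00 + 1530·1100)/18230 = 107.0 mg/L.
Below outfall 2: Q → 19630 L/s, C = (18230·107.0 + 1400·850.0)/19630 = 160.0 mg/L.
Below outfall 3: Q → 20470 L/s, C = (19630·160.0 + 840.0·2150)/20470 = 241.6 mg/L.

242 mg/L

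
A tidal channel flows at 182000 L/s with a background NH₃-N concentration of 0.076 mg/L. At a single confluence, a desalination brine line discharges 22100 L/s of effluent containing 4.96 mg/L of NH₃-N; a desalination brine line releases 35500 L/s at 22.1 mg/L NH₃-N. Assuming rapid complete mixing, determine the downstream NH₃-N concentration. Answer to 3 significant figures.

3.79 mg/L

Mixed concentration C = ΣQC/ΣQ = (182000·0.07600 + 22100·4.960 + 35500·22.10) / 239600 = 908000/239600 = 3.790 mg/L.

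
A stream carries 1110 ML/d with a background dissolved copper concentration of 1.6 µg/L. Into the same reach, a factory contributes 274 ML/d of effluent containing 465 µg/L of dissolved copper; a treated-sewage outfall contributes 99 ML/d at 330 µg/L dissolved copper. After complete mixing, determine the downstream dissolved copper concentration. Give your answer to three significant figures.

109 µg/L

Conservation of mass: C = (1110·1.600 + 274.0·465.0 + 99.00·330.0) / 1483 = 161900/1483 = 109.1 µg/L.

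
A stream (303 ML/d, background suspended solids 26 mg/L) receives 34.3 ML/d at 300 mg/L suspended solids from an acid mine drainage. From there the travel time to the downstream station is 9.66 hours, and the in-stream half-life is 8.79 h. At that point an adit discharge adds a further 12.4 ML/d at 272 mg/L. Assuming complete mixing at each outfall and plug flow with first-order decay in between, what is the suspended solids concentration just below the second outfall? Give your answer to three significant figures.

After mixing, C = (303.0·26.00 + 34.30·300.0) / 337.3 = 18170/337.3 = 53.86 mg/L; combined flow 337.3 ML/d.
Half-life 8.79 h → k = ln 2 / 8.79 = 0.07886 h⁻¹ = 1.893 d⁻¹.
Applying C = C₀e^(−kt): 53.86 × 0.4668 = 25.15 mg/L.
Second outfall: C = (337.3·25.15 + 12.40·272.0)/349.7 = 33.90 mg/L.

33.9 mg/L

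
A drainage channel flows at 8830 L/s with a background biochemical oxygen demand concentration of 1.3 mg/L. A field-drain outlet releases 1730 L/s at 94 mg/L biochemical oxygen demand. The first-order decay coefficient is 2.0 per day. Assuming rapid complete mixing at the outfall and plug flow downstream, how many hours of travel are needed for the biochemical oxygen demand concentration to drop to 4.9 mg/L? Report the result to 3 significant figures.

After mixing, C = (8830·1.300 + 1730·94.00) / 10560 = 174100/10560 = 16.49 mg/L.
16.49·exp(−k·t) = 4.9 → t = ln(16.49/4.9)/k = 52420 s = 14.56 h.

14.6 h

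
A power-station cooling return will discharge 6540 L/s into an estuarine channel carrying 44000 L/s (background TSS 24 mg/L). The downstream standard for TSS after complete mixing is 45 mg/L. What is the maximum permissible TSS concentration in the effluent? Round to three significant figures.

At the limit, (Qr·Cr + Qe·Cₑ)/(Qr + Qe) = 45:
Cₑ = (50540·45 − 44000·24.00) / 6540 = 186.3 mg/L.

186 mg/L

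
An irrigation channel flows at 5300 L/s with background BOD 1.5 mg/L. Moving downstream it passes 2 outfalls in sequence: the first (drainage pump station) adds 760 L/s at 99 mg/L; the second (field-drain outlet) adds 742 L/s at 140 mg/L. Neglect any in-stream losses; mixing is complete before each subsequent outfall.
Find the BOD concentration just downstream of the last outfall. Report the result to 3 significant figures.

Outfall 1: combined Q = 6060 L/s; C = (5300·1.500 + 760.0·99.00)/6060 = 13.73 mg/L.
Outfall 2: combined Q = 6802 L/s; C = (6060·13.73 + 742.0·140.0)/6802 = 27.50 mg/L.

27.5 mg/L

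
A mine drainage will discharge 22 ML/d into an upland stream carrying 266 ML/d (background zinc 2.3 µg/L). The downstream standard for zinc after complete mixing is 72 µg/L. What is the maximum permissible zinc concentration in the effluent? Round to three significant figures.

915 µg/L

At the limit, (Qr·Cr + Qe·Cₑ)/(Qr + Qe) = 72:
Cₑ = (288.0·72 − 266.0·2.300) / 22.00 = 914.7 µg/L.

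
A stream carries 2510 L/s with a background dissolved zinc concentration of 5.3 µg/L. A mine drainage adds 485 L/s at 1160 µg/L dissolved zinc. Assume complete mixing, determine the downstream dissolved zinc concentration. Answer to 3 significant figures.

Conservation of mass: C = (2510·5.300 + 485.0·1160) / 2995 = 575900/2995 = 192.3 µg/L.

192 µg/L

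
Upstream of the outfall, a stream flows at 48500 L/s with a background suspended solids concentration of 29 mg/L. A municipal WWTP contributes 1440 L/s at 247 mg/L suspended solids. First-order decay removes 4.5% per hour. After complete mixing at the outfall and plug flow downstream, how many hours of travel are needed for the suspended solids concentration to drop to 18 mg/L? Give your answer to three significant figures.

Conservation of mass: C = (48500·29.00 + 1440·247.0) / 49940 = 1762000/49940 = 35.29 mg/L.
4.5%/h lost → k = −ln(1 − 0.045) = 0.04604 h⁻¹.
35.29·exp(−k·t) = 18 → t = ln(35.29/18)/k = 52630 s = 14.62 h.

14.6 h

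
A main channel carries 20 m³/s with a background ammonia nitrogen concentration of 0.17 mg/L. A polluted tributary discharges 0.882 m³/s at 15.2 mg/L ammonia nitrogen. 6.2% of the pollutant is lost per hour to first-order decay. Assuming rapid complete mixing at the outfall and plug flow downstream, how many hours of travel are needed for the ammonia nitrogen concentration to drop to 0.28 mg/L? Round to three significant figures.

Mixed concentration C = ΣQC/ΣQ = (20.00·0.1700 + 0.8820·15.20) / 20.88 = 16.81/20.88 = 0.8048 mg/L.
6.2%/h lost → k = −ln(1 − 0.062) = 0.06401 h⁻¹.
0.8048·exp(−k·t) = 0.28 → t = ln(0.8048/0.28)/k = 59390 s = 16.50 h.

16.5 h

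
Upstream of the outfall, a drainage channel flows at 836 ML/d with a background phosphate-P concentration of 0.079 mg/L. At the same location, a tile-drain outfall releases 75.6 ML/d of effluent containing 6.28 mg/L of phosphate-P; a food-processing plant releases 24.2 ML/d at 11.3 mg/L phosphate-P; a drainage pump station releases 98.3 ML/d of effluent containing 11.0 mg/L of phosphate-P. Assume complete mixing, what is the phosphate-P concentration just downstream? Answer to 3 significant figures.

Mixed concentration C = ΣQC/ΣQ = (836.0·0.07900 + 75.60·6.280 + 24.20·11.30 + 98.30·11.00) / 1034 = 1896/1034 = 1.833 mg/L.

1.83 mg/L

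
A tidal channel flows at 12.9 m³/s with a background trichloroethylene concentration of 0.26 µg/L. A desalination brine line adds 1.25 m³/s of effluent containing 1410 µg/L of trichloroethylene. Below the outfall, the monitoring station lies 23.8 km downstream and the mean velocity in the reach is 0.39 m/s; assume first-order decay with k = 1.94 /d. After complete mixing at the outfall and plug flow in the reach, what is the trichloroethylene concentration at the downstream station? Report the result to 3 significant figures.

31.7 µg/L

Flow-weighted average: C = (12.90·0.2600 + 1.250·1410) / 14.15 = 1766/14.15 = 124.8 µg/L.
Travel time t = 23.8·1000 / 0.39 = 61030 s = 16.95 h.
First-order decay: C = 124.8·exp(−k·t) = 124.8·0.2540 = 31.70 µg/L.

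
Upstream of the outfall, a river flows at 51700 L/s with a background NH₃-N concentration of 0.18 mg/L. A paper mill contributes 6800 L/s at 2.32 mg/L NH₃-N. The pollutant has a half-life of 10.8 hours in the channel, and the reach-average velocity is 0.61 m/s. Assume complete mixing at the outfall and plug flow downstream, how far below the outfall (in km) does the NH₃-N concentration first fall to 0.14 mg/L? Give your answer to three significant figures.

38.3 km

After mixing, C = (51700·0.1800 + 6800·2.320) / 58500 = 25080/58500 = 0.4288 mg/L.
Half-life 10.8 h → k = ln 2 / 10.8 = 0.06418 h⁻¹ = 1.540 d⁻¹.
Set 0.4288·exp(−k·t) = 0.14 → t = ln(0.4288/0.14)/k = 62780 s = 17.44 h.
Distance = v·t = 0.61·62780 = 38300 m = 38.30 km.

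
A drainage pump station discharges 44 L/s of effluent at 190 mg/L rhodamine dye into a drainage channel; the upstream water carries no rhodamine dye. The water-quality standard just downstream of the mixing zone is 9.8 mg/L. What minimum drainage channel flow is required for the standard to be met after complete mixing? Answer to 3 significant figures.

809 L/s

Set C_mix = 9.8: (Q·0 + 44.00·190.0) / (Q + 44.00) = 9.8
→ Q = 44.00·(190.0 − 9.8)/(9.8 − 0) = 809.1 L/s.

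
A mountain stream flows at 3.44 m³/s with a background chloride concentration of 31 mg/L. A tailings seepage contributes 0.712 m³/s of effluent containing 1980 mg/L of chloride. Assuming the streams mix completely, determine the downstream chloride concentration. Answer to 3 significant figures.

365 mg/L

Mixed concentration C = ΣQC/ΣQ = (3.440·31.00 + 0.7120·1980) / 4.152 = 1516/4.152 = 365.2 mg/L.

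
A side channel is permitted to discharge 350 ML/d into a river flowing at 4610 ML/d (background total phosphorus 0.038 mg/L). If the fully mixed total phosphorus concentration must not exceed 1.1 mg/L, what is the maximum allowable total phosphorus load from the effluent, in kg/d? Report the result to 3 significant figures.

Mass balance at the limit: 4610·0.03800 + 350.0·Cₑ = 4960·1.1 → Cₑ = 15.09 mg/L.
350.0 ML/d = 4.051 m³/s. Load = 4.051 m³/s × 15.09 g/m³ × 86 400 s/d = 5281 kg/d.

5280 kg/d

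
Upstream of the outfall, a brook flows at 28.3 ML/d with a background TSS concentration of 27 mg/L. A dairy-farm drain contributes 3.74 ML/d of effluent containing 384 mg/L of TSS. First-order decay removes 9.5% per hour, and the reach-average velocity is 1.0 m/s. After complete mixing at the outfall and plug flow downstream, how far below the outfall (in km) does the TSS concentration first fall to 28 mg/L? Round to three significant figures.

After mixing, C = (28.30·27.00 + 3.740·384.0) / 32.04 = 2200/32.04 = 68.67 mg/L.
9.5%/h lost → k = −ln(1 − 0.095) = 0.09982 h⁻¹.
Set 68.67·exp(−k·t) = 28 → t = ln(68.67/28)/k = 32360 s = 8.988 h.
Distance = v·t = 1.0·32360 = 32360 m = 32.36 km.

32.4 km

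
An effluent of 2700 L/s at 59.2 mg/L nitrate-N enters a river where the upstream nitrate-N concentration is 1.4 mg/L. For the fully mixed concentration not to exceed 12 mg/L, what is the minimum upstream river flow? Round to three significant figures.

Set C_mix = 12: (Q·1.400 + 2700·59.20) / (Q + 2700) = 12
→ Q = 2700·(59.20 − 12)/(12 − 1.400) = 12020 L/s.

12000 L/s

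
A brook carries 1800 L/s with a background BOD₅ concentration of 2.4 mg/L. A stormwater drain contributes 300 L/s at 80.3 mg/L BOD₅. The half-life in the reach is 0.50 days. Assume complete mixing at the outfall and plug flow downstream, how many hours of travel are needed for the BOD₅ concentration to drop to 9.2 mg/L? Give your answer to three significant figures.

6.68 h

Flow-weighted average: C = (1800·2.400 + 300.0·80.30) / 2100 = 28410/2100 = 13.53 mg/L.
Half-life 0.50 d → k = ln 2 / 0.50 = 1.386 d⁻¹.
13.53·exp(−k·t) = 9.2 → t = ln(13.53/9.2)/k = 24030 s = 6.676 h.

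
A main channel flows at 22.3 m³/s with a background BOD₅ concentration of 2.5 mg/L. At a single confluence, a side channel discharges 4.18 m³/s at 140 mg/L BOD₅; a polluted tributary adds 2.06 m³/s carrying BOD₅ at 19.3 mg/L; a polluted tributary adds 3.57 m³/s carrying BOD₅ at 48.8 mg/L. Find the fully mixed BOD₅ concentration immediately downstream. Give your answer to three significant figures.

26.6 mg/L

Conservation of mass: C = (22.30·2.500 + 4.180·140.0 + 2.060·19.30 + 3.570·48.80) / 32.11 = 854.9/32.11 = 26.62 mg/L.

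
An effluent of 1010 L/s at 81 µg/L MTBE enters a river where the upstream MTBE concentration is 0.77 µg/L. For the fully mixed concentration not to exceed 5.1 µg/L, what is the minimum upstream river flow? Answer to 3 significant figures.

17700 L/s

Set C_mix = 5.1: (Q·0.7700 + 1010·81.00) / (Q + 1010) = 5.1
→ Q = 1010·(81.00 − 5.1)/(5.1 − 0.7700) = 17700 L/s.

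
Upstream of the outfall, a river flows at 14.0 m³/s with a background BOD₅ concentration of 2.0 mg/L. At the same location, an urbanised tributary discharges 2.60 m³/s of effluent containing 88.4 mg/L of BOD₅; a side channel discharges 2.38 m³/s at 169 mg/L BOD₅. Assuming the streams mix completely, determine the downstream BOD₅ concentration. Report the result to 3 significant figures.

34.8 mg/L

After mixing, C = (14.00·2.000 + 2.600·88.40 + 2.380·169.0) / 18.98 = 660.1/18.98 = 34.78 mg/L.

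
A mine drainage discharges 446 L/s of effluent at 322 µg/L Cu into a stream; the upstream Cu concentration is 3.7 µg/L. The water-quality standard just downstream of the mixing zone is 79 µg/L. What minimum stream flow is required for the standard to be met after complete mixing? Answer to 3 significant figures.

1440 L/s

Set C_mix = 79: (Q·3.700 + 446.0·322.0) / (Q + 446.0) = 79
→ Q = 446.0·(322.0 − 79)/(79 − 3.700) = 1439 L/s.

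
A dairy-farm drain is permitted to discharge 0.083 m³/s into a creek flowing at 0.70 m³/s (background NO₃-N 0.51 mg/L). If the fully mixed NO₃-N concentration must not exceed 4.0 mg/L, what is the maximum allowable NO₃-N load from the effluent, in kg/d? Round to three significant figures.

240 kg/d

Mass balance at the limit: 0.7000·0.5100 + 0.08300·Cₑ = 0.7830·4.0 → Cₑ = 33.43 mg/L.
Load = 0.08300 m³/s × 33.43 g/m³ × 86 400 s/d = 239.8 kg/d.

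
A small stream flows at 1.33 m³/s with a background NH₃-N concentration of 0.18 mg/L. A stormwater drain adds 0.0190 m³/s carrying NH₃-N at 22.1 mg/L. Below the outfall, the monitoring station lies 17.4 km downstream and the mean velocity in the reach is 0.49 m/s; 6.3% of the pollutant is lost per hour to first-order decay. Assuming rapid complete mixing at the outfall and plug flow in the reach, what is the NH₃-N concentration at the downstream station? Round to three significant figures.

Conservation of mass: C = (1.330·0.1800 + 0.01900·22.10) / 1.349 = 0.6593/1.349 = 0.4887 mg/L.
Travel time t = 17.4·1000 / 0.49 = 35510 s = 9.864 h.
6.3%/h lost → k = −ln(1 − 0.063) = 0.06507 h⁻¹.
Decay over the reach: 0.4887·exp(−kt) = 0.4887·0.5263 = 0.2572 mg/L.

0.257 mg/L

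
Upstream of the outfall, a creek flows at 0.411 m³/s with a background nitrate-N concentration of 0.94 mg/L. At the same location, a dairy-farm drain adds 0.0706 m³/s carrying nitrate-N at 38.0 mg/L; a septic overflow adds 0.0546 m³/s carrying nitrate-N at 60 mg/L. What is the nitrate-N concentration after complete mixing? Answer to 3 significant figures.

Flow-weighted average: C = (0.4110·0.9400 + 0.07060·38.00 + 0.05460·60.00) / 0.5362 = 6.345/0.5362 = 11.83 mg/L.

11.8 mg/L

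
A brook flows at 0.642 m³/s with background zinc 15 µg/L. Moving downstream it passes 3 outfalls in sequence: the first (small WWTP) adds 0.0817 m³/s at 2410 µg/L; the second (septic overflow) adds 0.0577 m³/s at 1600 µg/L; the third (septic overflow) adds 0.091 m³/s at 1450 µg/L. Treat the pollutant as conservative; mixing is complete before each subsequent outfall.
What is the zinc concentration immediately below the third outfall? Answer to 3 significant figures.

Below outfall 1: Q → 0.7237 m³/s, C = (0.6420·15.00 + 0.08170·2410)/0.7237 = 285.4 µg/L.
Below outfall 2: Q → 0.7814 m³/s, C = (0.7237·285.4 + 0.05770·1600)/0.7814 = 382.5 µg/L.
Below outfall 3: Q → 0.8724 m³/s, C = (0.7814·382.5 + 0.09100·1450)/0.8724 = 493.8 µg/L.

494 µg/L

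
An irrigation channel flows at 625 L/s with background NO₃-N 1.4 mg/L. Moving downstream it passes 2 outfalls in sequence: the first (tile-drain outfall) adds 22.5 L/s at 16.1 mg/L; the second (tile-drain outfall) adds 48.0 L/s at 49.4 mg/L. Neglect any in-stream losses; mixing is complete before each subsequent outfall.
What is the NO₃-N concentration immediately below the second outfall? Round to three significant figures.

5.19 mg/L

Outfall 1: combined Q = 647.5 L/s; C = (625.0·1.400 + 22.50·16.10)/647.5 = 1.911 mg/L.
Outfall 2: combined Q = 695.5 L/s; C = (647.5·1.911 + 48.00·49.40)/695.5 = 5.188 mg/L.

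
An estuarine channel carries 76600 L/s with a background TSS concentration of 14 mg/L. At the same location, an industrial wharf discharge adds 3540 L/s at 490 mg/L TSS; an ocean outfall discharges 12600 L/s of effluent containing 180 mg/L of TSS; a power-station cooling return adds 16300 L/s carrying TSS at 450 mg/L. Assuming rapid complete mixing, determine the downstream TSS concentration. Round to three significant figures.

114 mg/L

After mixing, C = (76600·14.00 + 3540·490.0 + 12600·180.0 + 16300·450.0) / 109000 = 12410000/109000 = 113.8 mg/L.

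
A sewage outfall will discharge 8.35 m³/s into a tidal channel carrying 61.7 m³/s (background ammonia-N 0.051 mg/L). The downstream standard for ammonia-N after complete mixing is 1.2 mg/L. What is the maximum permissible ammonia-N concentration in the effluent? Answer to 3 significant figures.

At the limit, (Qr·Cr + Qe·Cₑ)/(Qr + Qe) = 1.2:
Cₑ = (70.05·1.2 − 61.70·0.05100) / 8.350 = 9.690 mg/L.

9.69 mg/L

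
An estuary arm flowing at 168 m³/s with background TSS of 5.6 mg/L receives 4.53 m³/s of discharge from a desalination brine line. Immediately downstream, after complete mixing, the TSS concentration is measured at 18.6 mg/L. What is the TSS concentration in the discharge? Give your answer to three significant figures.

Mass balance: 168.0·5.600 + 4.530·Cₑ = 172.5·18.60
→ Cₑ = (172.5·18.60 − 168.0·5.600) / 4.530 = 500.7 mg/L.

501 mg/L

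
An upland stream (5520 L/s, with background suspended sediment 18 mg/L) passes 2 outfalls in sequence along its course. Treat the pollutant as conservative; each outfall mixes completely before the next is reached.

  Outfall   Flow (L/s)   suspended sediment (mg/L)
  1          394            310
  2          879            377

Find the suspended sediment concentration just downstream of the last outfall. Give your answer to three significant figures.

81.4 mg/L

After outfall 1: Q = 5520 + 394.0 = 5914 L/s; C = (5520·18.00 + 394.0·310.0)/5914 = 37.45 mg/L.
After outfall 2: Q = 5914 + 879.0 = 6793 L/s; C = (5914·37.45 + 879.0·377.0)/6793 = 81.39 mg/L.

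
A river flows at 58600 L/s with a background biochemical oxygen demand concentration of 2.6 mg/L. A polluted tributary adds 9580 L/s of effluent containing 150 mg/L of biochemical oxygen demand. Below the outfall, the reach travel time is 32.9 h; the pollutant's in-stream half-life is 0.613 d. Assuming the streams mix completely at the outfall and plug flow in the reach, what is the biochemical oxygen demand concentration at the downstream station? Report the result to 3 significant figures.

After mixing, C = (58600·2.600 + 9580·150.0) / 68180 = 1589000/68180 = 23.31 mg/L.
Half-life 0.613 d → k = ln 2 / 0.613 = 1.131 d⁻¹.
Applying C = C₀e^(−kt): 23.31 × 0.2122 = 4.947 mg/L.

4.95 mg/L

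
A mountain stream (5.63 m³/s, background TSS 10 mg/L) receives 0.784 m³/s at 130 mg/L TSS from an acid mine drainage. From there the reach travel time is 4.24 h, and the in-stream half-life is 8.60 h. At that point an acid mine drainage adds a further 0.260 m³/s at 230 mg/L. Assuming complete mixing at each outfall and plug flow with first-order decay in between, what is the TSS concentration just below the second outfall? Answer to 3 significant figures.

After mixing, C = (5.630·10.00 + 0.7840·130.0) / 6.414 = 158.2/6.414 = 24.67 mg/L; combined flow 6.414 m³/s.
Half-life 8.60 h → k = ln 2 / 8.60 = 0.08060 h⁻¹ = 1.934 d⁻¹.
Decay over the reach: 24.67·exp(−kt) = 24.67·0.7105 = 17.53 mg/L.
Second outfall: C = (6.414·17.53 + 0.2600·230.0)/6.674 = 25.80 mg/L.

25.8 mg/L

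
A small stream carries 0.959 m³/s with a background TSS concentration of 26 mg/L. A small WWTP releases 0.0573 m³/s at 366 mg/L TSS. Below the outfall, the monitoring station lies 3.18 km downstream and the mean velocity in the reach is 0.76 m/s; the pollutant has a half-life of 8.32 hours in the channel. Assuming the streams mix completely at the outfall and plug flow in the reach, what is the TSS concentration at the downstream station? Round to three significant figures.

Mass balance: C = (0.9590·26.00 + 0.05730·366.0) / 1.016 = 45.91/1.016 = 45.17 mg/L.
Travel time t = 3.18·1000 / 0.76 = 4184 s = 1.162 h.
Half-life 8.32 h → k = ln 2 / 8.32 = 0.08331 h⁻¹ = 1.999 d⁻¹.
After decay, C = 45.17 × e^(−kt) = 45.17 × 0.9077 = 41.00 mg/L.

41.0 mg/L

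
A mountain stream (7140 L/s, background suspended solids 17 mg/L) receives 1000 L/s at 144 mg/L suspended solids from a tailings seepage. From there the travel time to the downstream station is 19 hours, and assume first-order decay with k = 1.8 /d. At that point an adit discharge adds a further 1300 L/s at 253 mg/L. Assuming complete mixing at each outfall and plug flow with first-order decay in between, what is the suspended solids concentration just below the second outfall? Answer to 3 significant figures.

41.6 mg/L

Conservation of mass: C = (7140·17.00 + 1000·144.0) / 8140 = 265400/8140 = 32.60 mg/L; combined flow 8140 L/s.
Applying C = C₀e^(−kt): 32.60 × 0.2405 = 7.841 mg/L.
At the second outfall, C = (8140·7.841 + 1300·253.0) / (8140 + 1300) = 41.60 mg/L.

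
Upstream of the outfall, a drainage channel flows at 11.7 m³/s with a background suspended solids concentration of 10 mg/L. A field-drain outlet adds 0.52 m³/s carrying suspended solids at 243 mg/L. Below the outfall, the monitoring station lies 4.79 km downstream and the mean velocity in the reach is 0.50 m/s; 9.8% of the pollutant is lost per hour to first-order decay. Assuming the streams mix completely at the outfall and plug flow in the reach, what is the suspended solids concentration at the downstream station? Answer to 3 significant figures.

Mixed concentration C = ΣQC/ΣQ = (11.70·10.00 + 0.5200·243.0) / 12.22 = 243.4/12.22 = 19.91 mg/L.
Travel time t = 4.79·1000 / 0.50 = 9580 s = 2.661 h.
9.8%/h lost → k = −ln(1 − 0.098) = 0.1031 h⁻¹.
Decay over the reach: 19.91·exp(−kt) = 19.91·0.7600 = 15.13 mg/L.

15.1 mg/L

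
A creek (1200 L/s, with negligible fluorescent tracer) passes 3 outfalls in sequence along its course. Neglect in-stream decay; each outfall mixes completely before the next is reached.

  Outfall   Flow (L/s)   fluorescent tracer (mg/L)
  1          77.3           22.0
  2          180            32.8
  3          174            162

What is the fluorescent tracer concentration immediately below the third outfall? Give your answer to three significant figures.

Outfall 1: combined Q = 1277 L/s; C = (1200·0 + 77.30·22.00)/1277 = 1.331 mg/L.
Outfall 2: combined Q = 1457 L/s; C = (1277·1.331 + 180.0·32.80)/1457 = 5.218 mg/L.
Outfall 3: combined Q = 1631 L/s; C = (1457·5.218 + 174.0·162.0)/1631 = 21.94 mg/L.

21.9 mg/L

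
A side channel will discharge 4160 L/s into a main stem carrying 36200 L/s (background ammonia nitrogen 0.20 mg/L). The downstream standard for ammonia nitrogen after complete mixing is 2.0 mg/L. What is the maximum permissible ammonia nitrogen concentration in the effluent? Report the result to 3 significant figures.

At the limit, (Qr·Cr + Qe·Cₑ)/(Qr + Qe) = 2.0:
Cₑ = (40360·2.0 − 36200·0.2000) / 4160 = 17.66 mg/L.

17.7 mg/L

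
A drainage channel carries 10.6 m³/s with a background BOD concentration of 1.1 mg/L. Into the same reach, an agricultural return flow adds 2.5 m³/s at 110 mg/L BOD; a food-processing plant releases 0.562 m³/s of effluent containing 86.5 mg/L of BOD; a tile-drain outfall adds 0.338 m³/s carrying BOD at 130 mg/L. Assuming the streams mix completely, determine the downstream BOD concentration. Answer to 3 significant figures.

27.1 mg/L

Flow-weighted average: C = (10.60·1.100 + 2.500·110.0 + 0.5620·86.50 + 0.3380·130.0) / 14.00 = 379.2/14.00 = 27.09 mg/L.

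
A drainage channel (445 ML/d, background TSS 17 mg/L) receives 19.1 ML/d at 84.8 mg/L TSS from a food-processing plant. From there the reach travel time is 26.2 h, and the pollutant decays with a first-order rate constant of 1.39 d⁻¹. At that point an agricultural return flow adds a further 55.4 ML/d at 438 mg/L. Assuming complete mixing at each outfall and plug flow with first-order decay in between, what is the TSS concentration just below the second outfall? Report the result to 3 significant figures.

50.6 mg/L

Flow-weighted average: C = (445.0·17.00 + 19.10·84.80) / 464.1 = 9185/464.1 = 19.79 mg/L; combined flow 464.1 ML/d.
After decay, C = 19.79 × e^(−kt) = 19.79 × 0.2193 = 4.340 mg/L.
At the second outfall, C = (464.1·4.340 + 55.40·438.0) / (464.1 + 55.40) = 50.59 mg/L.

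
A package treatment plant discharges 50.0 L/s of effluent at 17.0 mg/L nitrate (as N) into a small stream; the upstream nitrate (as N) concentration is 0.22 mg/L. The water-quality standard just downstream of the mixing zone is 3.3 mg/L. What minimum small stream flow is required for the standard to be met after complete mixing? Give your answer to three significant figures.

Set C_mix = 3.3: (Q·0.2200 + 50.00·17.00) / (Q + 50.00) = 3.3
→ Q = 50.00·(17.00 − 3.3)/(3.3 − 0.2200) = 222.4 L/s.

222 L/s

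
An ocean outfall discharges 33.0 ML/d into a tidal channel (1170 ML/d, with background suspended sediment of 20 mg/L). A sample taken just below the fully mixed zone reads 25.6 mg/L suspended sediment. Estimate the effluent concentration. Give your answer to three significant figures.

224 mg/L

Mass balance: 1170·20.00 + 33.00·Cₑ = 1203·25.60
→ Cₑ = (1203·25.60 − 1170·20.00) / 33.00 = 224.1 mg/L.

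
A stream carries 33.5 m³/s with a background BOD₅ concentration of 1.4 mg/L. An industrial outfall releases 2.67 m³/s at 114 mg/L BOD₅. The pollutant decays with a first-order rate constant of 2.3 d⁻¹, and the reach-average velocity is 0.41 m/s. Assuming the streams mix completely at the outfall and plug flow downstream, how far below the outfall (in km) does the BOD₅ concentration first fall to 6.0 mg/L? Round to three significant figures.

Mixed concentration C = ΣQC/ΣQ = (33.50·1.400 + 2.670·114.0) / 36.17 = 351.3/36.17 = 9.712 mg/L.
Set 9.712·exp(−k·t) = 6.0 → t = ln(9.712/6.0)/k = 18090 s = 5.025 h.
Distance = v·t = 0.41·18090 = 7417 m = 7.417 km.

7.42 km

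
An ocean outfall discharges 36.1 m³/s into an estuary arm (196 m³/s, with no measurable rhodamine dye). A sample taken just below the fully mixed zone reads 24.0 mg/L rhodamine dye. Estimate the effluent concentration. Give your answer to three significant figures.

154 mg/L

Mass balance: 196.0·0 + 36.10·Cₑ = 232.1·24.00
→ Cₑ = (232.1·24.00 − 196.0·0) / 36.10 = 154.3 mg/L.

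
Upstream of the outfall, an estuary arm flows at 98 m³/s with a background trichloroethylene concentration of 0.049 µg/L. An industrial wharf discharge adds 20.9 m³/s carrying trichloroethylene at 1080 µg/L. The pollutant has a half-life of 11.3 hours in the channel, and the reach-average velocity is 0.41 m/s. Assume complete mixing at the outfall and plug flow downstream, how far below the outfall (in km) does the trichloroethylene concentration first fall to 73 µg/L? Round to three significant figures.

After mixing, C = (98.00·0.04900 + 20.90·1080) / 118.9 = 22580/118.9 = 189.9 µg/L.
Half-life 11.3 h → k = ln 2 / 11.3 = 0.06134 h⁻¹ = 1.472 d⁻¹.
Set 189.9·exp(−k·t) = 73 → t = ln(189.9/73)/k = 56100 s = 15.58 h.
Distance = v·t = 0.41·56100 = 23000 m = 23.00 km.

23.0 km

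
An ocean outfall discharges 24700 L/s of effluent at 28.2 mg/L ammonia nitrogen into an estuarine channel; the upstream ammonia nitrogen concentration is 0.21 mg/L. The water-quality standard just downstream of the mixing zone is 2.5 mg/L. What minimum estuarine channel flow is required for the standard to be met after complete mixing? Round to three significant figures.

Set C_mix = 2.5: (Q·0.2100 + 24700·28.20) / (Q + 24700) = 2.5
→ Q = 24700·(28.20 − 2.5)/(2.5 − 0.2100) = 277200 L/s.

277000 L/s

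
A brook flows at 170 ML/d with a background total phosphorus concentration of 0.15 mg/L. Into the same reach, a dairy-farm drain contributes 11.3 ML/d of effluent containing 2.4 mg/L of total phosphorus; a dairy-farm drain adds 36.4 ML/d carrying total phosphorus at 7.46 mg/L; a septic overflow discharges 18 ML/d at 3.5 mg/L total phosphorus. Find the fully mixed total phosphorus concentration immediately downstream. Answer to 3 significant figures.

Mass balance: C = (170.0·0.1500 + 11.30·2.400 + 36.40·7.460 + 18.00·3.500) / 235.7 = 387.2/235.7 = 1.643 mg/L.

1.64 mg/L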